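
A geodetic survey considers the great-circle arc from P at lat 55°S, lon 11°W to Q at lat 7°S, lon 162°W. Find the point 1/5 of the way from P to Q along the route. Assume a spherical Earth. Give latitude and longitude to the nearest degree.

≈ lat 71°S, lon 49°W

Write both endpoints as unit vectors p₁, p₂ with components (cos φ cos λ, cos φ sin λ, sin φ).
The central angle between the endpoints is δ = arccos(p₁·p₂) ≈ 1.980 rad (113.5°).
Interpolate at f = 1/5 with slerp weights a = sin((1−f)δ)/sin δ ≈ 1.090, b = sin(fδ)/sin δ ≈ 0.421.
p = a·p₁ + b·p₂ ≈ (0.217, -0.248, -0.944); φ = arcsin(p_z) ≈ -70.76°, λ = atan2(p_y, p_x) ≈ -48.88°.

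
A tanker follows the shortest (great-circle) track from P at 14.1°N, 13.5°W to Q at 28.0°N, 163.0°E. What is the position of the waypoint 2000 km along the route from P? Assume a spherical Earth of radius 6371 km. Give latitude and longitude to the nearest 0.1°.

Convert each endpoint to a unit vector on the sphere (x = cos φ cos λ, y = cos φ sin λ, z = sin φ).
The central angle between the endpoints is δ = arccos(p₁·p₂) ≈ 2.404 rad (137.8°). The total great-circle distance is δ·R ≈ 2.404 × 6371 ≈ 15319 km, so the target fraction is f = 2000/15319 ≈ 0.131.
Interpolate at f ≈ 0.131 with slerp weights a = sin((1−f)δ)/sin δ ≈ 1.291, b = sin(fδ)/sin δ ≈ 0.459.
p = a·p₁ + b·p₂ ≈ (0.830, -0.174, 0.530); φ = arcsin(p_z) ≈ 32.02°, λ = atan2(p_y, p_x) ≈ -11.83°.

≈ 32.0°N, 11.8°W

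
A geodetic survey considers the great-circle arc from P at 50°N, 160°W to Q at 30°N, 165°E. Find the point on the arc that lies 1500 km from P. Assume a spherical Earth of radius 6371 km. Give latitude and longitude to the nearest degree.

From cos δ = sin φ₁ sin φ₂ + cos φ₁ cos φ₂ cos Δλ, the central angle is δ ≈ 0.575 rad (33.0°). The total great-circle distance is δ·R ≈ 0.575 × 6371 ≈ 3665 km, so the target fraction is f = 1500/3665 ≈ 0.409.
Interpolate at f ≈ 0.409 with slerp weights a = sin((1−f)δ)/sin δ ≈ 0.613, b = sin(fδ)/sin δ ≈ 0.429.
p = a·p₁ + b·p₂ ≈ (-0.729, -0.039, 0.684); φ = arcsin(p_z) ≈ 43.13°, λ = atan2(p_y, p_x) ≈ -176.97°.

≈ 43°N, 177°W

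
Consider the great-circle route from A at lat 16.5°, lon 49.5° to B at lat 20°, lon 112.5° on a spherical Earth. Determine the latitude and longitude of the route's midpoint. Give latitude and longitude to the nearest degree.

Convert each endpoint to a unit vector on the sphere (x = cos φ cos λ, y = cos φ sin λ, z = sin φ).
The central angle between the endpoints is δ = arccos(p₁·p₂) ≈ 1.040 rad (59.6°).
Interpolate at f = 1/2 with slerp weights a = sin((1−f)δ)/sin δ ≈ 0.576, b = sin(fδ)/sin δ ≈ 0.576.
p = a·p₁ + b·p₂ ≈ (0.152, 0.920, 0.361); φ = arcsin(p_z) ≈ 21.14°, λ = atan2(p_y, p_x) ≈ 80.65°.

≈ lat 21°, lon 81°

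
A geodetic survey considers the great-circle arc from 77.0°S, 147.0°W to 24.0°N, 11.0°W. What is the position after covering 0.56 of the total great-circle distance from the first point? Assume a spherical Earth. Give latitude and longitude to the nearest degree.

≈ 29°S, 21°W

Write both endpoints as unit vectors p₁, p₂ with components (cos φ cos λ, cos φ sin λ, sin φ).
The central angle between the endpoints is δ = arccos(p₁·p₂) ≈ 2.146 rad (123.0°).
Interpolate at f = 0.56 with slerp weights a = sin((1−f)δ)/sin δ ≈ 0.966, b = sin(fδ)/sin δ ≈ 1.112.
p = a·p₁ + b·p₂ ≈ (0.815, -0.312, -0.489); φ = arcsin(p_z) ≈ -29.25°, λ = atan2(p_y, p_x) ≈ -20.96°.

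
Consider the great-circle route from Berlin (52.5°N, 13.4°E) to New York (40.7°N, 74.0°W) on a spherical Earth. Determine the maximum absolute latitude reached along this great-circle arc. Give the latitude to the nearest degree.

≈ 57°N

The great circle lies in the plane with unit normal n̂ = (p₁ × p₂)/|p₁ × p₂|.
Here n̂_z ≈ -0.547; the vertex latitude is φ_max = arccos|n̂_z| ≈ 56.8°.
Check via Clairaut: cos φ_max = |cos φ₁| · sin C = cos(52.5°)·sin(64.0°) ≈ 0.547, again giving ≈ 56.8°.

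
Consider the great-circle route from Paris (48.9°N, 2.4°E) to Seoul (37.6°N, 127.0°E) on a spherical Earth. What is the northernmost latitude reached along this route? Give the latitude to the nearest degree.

The great circle lies in the plane with unit normal n̂ = (p₁ × p₂)/|p₁ × p₂|.
Here n̂_z ≈ +0.435; the vertex latitude is φ_max = arccos|n̂_z| ≈ 64.2°.
Check via Clairaut: cos φ_max = |cos φ₁| · sin C = cos(48.9°)·sin(41.4°) ≈ 0.435, again giving ≈ 64.2°.

≈ 64°N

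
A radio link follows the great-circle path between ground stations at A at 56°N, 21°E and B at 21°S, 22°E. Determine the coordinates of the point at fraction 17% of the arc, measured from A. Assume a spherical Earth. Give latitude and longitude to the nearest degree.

Convert each endpoint to a unit vector on the sphere (x = cos φ cos λ, y = cos φ sin λ, z = sin φ).
The central angle between the endpoints is δ = arccos(p₁·p₂) ≈ 1.344 rad (77.0°).
Interpolate at f = 0.17 with slerp weights a = sin((1−f)δ)/sin δ ≈ 0.922, b = sin(fδ)/sin δ ≈ 0.232.
p = a·p₁ + b·p₂ ≈ (0.682, 0.266, 0.681); φ = arcsin(p_z) ≈ 42.91°, λ = atan2(p_y, p_x) ≈ 21.30°.

≈ 43°N, 21°E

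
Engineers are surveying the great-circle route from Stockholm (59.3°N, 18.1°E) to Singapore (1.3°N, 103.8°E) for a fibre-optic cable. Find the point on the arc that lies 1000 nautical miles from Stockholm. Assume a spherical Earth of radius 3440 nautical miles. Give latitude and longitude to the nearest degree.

≈ (55°N, 48°E)

Convert each endpoint to a unit vector on the sphere (x = cos φ cos λ, y = cos φ sin λ, z = sin φ).
The central angle between the endpoints is δ = arccos(p₁·p₂) ≈ 1.513 rad (86.7°). The total great-circle distance is δ·R ≈ 1.513 × 3440 ≈ 5205 nmi, so the target fraction is f = 1000/5205 ≈ 0.192.
Interpolate at f ≈ 0.192 with slerp weights a = sin((1−f)δ)/sin δ ≈ 0.941, b = sin(fδ)/sin δ ≈ 0.287.
p = a·p₁ + b·p₂ ≈ (0.388, 0.428, 0.816); φ = arcsin(p_z) ≈ 54.69°, λ = atan2(p_y, p_x) ≈ 47.78°.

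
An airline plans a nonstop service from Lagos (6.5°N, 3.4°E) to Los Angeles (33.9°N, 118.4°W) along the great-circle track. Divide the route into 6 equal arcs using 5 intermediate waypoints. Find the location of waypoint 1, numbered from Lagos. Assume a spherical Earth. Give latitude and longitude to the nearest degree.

Write both endpoints as unit vectors p₁, p₂ with components (cos φ cos λ, cos φ sin λ, sin φ).
The central angle between the endpoints is δ = arccos(p₁·p₂) ≈ 1.951 rad (111.8°).
Interpolate at f = 1/6 with slerp weights a = sin((1−f)δ)/sin δ ≈ 1.075, b = sin(fδ)/sin δ ≈ 0.344.
p = a·p₁ + b·p₂ ≈ (0.931, -0.188, 0.314); φ = arcsin(p_z) ≈ 18.28°, λ = atan2(p_y, p_x) ≈ -11.41°.

≈ 18°N, 11°W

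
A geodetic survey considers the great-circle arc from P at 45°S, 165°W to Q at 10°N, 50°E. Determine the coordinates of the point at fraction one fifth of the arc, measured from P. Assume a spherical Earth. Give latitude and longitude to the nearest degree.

≈ 56°S, 156°E

Convert each endpoint to a unit vector on the sphere (x = cos φ cos λ, y = cos φ sin λ, z = sin φ).
The central angle between the endpoints is δ = arccos(p₁·p₂) ≈ 2.337 rad (133.9°).
Interpolate at f = 1/5 with slerp weights a = sin((1−f)δ)/sin δ ≈ 1.326, b = sin(fδ)/sin δ ≈ 0.625.
p = a·p₁ + b·p₂ ≈ (-0.510, 0.229, -0.829); φ = arcsin(p_z) ≈ -56.01°, λ = atan2(p_y, p_x) ≈ 155.83°.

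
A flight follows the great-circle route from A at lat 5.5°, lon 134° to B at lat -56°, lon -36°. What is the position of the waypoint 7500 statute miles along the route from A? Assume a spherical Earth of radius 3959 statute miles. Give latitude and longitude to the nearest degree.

Write both endpoints as unit vectors p₁, p₂ with components (cos φ cos λ, cos φ sin λ, sin φ).
The central angle between the endpoints is δ = arccos(p₁·p₂) ≈ 2.249 rad (128.9°). The total great-circle distance is δ·R ≈ 2.249 × 3959 ≈ 8905 mi, so the target fraction is f = 7500/8905 ≈ 0.842.
Interpolate at f ≈ 0.842 with slerp weights a = sin((1−f)δ)/sin δ ≈ 0.446, b = sin(fδ)/sin δ ≈ 1.218.
p = a·p₁ + b·p₂ ≈ (0.242, -0.081, -0.967); φ = arcsin(p_z) ≈ -75.20°, λ = atan2(p_y, p_x) ≈ -18.42°.

≈ lat -75°, lon -18°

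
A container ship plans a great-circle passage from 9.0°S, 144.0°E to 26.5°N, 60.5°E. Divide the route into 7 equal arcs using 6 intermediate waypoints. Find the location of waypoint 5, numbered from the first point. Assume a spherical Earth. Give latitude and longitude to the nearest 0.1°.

≈ 19.3°N, 86.8°E

Write both endpoints as unit vectors p₁, p₂ with components (cos φ cos λ, cos φ sin λ, sin φ).
The central angle between the endpoints is δ = arccos(p₁·p₂) ≈ 1.541 rad (88.3°).
Interpolate at f = 5/7 with slerp weights a = sin((1−f)δ)/sin δ ≈ 0.426, b = sin(fδ)/sin δ ≈ 0.892.
p = a·p₁ + b·p₂ ≈ (0.052, 0.942, 0.331); φ = arcsin(p_z) ≈ 19.34°, λ = atan2(p_y, p_x) ≈ 86.82°.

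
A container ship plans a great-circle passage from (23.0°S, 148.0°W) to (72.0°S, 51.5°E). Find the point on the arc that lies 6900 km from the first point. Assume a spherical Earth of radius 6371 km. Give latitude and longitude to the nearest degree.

≈ (83°S, 166°E)

Write both endpoints as unit vectors p₁, p₂ with components (cos φ cos λ, cos φ sin λ, sin φ).
The central angle between the endpoints is δ = arccos(p₁·p₂) ≈ 1.467 rad (84.1°). The total great-circle distance is δ·R ≈ 1.467 × 6371 ≈ 9347 km, so the target fraction is f = 6900/9347 ≈ 0.738.
Interpolate at f ≈ 0.738 with slerp weights a = sin((1−f)δ)/sin δ ≈ 0.377, b = sin(fδ)/sin δ ≈ 0.888.
p = a·p₁ + b·p₂ ≈ (-0.123, 0.031, -0.992); φ = arcsin(p_z) ≈ -82.70°, λ = atan2(p_y, p_x) ≈ 165.88°.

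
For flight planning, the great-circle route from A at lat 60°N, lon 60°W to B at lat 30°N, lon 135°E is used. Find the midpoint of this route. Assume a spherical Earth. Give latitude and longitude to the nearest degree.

Write both endpoints as unit vectors p₁, p₂ with components (cos φ cos λ, cos φ sin λ, sin φ).
The central angle between the endpoints is δ = arccos(p₁·p₂) ≈ 1.556 rad (89.2°).
Interpolate at f = 1/2 with slerp weights a = sin((1−f)δ)/sin δ ≈ 0.702, b = sin(fδ)/sin δ ≈ 0.702.
p = a·p₁ + b·p₂ ≈ (-0.254, 0.126, 0.959); φ = arcsin(p_z) ≈ 73.51°, λ = atan2(p_y, p_x) ≈ 153.67°.

≈ lat 74°N, lon 154°E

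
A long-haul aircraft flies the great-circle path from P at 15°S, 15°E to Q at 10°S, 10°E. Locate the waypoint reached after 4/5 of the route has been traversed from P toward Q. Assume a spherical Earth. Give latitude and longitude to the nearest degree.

The haversine formula gives a central angle δ ≈ 0.122 rad (7.0°) between the endpoints.
Interpolate at f = 4/5 with slerp weights a = sin((1−f)δ)/sin δ ≈ 0.200, b = sin(fδ)/sin δ ≈ 0.801.
p = a·p₁ + b·p₂ ≈ (0.964, 0.187, -0.191); φ = arcsin(p_z) ≈ -11.01°, λ = atan2(p_y, p_x) ≈ 10.99°.

≈ 11°S, 11°E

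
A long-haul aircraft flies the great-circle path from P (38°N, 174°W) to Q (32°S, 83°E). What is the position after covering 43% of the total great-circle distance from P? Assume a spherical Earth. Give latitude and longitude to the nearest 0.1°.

≈ (10.3°N, 138.1°E)

Convert each endpoint to a unit vector on the sphere (x = cos φ cos λ, y = cos φ sin λ, z = sin φ).
The central angle between the endpoints is δ = arccos(p₁·p₂) ≈ 2.068 rad (118.5°).
Interpolate at f = 0.43 with slerp weights a = sin((1−f)δ)/sin δ ≈ 1.051, b = sin(fδ)/sin δ ≈ 0.883.
p = a·p₁ + b·p₂ ≈ (-0.732, 0.657, 0.179); φ = arcsin(p_z) ≈ 10.32°, λ = atan2(p_y, p_x) ≈ 138.11°.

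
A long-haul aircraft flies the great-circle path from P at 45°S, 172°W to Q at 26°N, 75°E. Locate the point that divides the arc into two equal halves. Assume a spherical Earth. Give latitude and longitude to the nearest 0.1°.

From cos δ = sin φ₁ sin φ₂ + cos φ₁ cos φ₂ cos Δλ, the central angle is δ ≈ 2.163 rad (123.9°).
Interpolate at f = 1/2 with slerp weights a = sin((1−f)δ)/sin δ ≈ 1.064, b = sin(fδ)/sin δ ≈ 1.064.
p = a·p₁ + b·p₂ ≈ (-0.498, 0.819, -0.286); φ = arcsin(p_z) ≈ -16.61°, λ = atan2(p_y, p_x) ≈ 121.28°.

≈ 16.6°S, 121.3°E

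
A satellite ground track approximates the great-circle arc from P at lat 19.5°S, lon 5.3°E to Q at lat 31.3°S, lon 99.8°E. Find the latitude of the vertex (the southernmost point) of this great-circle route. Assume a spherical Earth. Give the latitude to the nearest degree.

≈ 36°S

The great circle lies in the plane with unit normal n̂ = (p₁ × p₂)/|p₁ × p₂|.
Here n̂_z ≈ +0.808; the vertex latitude is φ_max = arccos|n̂_z| ≈ 36.1°.
Check via Clairaut: cos φ_max = |cos φ₁| · sin C = cos(19.5°)·sin(121.0°) ≈ 0.808, again giving ≈ 36.1°.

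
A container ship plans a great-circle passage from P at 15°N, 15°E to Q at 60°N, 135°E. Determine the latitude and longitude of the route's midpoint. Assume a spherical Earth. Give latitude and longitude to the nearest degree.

Write both endpoints as unit vectors p₁, p₂ with components (cos φ cos λ, cos φ sin λ, sin φ).
The central angle between the endpoints is δ = arccos(p₁·p₂) ≈ 1.588 rad (91.0°).
Interpolate at f = 1/2 with slerp weights a = sin((1−f)δ)/sin δ ≈ 0.713, b = sin(fδ)/sin δ ≈ 0.713.
p = a·p₁ + b·p₂ ≈ (0.413, 0.431, 0.802); φ = arcsin(p_z) ≈ 53.36°, λ = atan2(p_y, p_x) ≈ 46.17°.

≈ 53°N, 46°E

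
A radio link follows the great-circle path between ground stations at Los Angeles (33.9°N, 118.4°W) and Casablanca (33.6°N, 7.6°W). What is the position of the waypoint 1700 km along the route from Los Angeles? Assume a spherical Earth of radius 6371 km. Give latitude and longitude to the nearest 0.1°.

≈ (42.4°N, 102.2°W)

Convert each endpoint to a unit vector on the sphere (x = cos φ cos λ, y = cos φ sin λ, z = sin φ).
The central angle between the endpoints is δ = arccos(p₁·p₂) ≈ 1.508 rad (86.4°). The total great-circle distance is δ·R ≈ 1.508 × 6371 ≈ 9605 km, so the target fraction is f = 1700/9605 ≈ 0.177.
Interpolate at f ≈ 0.177 with slerp weights a = sin((1−f)δ)/sin δ ≈ 0.948, b = sin(fδ)/sin δ ≈ 0.264.
p = a·p₁ + b·p₂ ≈ (-0.156, -0.721, 0.675); φ = arcsin(p_z) ≈ 42.45°, λ = atan2(p_y, p_x) ≈ -102.21°.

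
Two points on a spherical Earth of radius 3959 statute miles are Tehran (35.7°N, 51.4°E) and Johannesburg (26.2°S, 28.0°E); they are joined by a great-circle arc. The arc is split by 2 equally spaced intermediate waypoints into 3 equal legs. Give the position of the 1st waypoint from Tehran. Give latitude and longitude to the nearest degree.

≈ 15°N, 43°E

The haversine formula gives a central angle δ ≈ 1.147 rad (65.7°) between the endpoints.
Interpolate at f = 1/3 with slerp weights a = sin((1−f)δ)/sin δ ≈ 0.760, b = sin(fδ)/sin δ ≈ 0.409.
p = a·p₁ + b·p₂ ≈ (0.709, 0.654, 0.262); φ = arcsin(p_z) ≈ 15.22°, λ = atan2(p_y, p_x) ≈ 42.71°.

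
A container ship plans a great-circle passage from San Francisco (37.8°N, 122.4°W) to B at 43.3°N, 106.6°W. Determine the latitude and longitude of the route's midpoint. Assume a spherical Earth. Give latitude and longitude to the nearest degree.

The haversine formula gives a central angle δ ≈ 0.230 rad (13.2°) between the endpoints.
Interpolate at f = 1/2 with slerp weights a = sin((1−f)δ)/sin δ ≈ 0.503, b = sin(fδ)/sin δ ≈ 0.503.
p = a·p₁ + b·p₂ ≈ (-0.318, -0.687, 0.654); φ = arcsin(p_z) ≈ 40.82°, λ = atan2(p_y, p_x) ≈ -114.83°.

≈ 41°N, 115°W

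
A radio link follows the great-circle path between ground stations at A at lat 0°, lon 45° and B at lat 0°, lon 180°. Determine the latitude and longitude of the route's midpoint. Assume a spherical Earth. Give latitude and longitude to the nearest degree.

≈ lat 0°, lon 113°

From cos δ = sin φ₁ sin φ₂ + cos φ₁ cos φ₂ cos Δλ, the central angle is δ ≈ 2.356 rad (135.0°).
Interpolate at f = 1/2 with slerp weights a = sin((1−f)δ)/sin δ ≈ 1.307, b = sin(fδ)/sin δ ≈ 1.307.
p = a·p₁ + b·p₂ ≈ (-0.383, 0.924, 0.000); φ = arcsin(p_z) ≈ 0.00°, λ = atan2(p_y, p_x) ≈ 112.50°.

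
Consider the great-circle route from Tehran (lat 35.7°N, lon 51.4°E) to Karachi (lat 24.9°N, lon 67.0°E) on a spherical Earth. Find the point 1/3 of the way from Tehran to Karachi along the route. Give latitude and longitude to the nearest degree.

Write both endpoints as unit vectors p₁, p₂ with components (cos φ cos λ, cos φ sin λ, sin φ).
The central angle between the endpoints is δ = arccos(p₁·p₂) ≈ 0.301 rad (17.2°).
Interpolate at f = 1/3 with slerp weights a = sin((1−f)δ)/sin δ ≈ 0.672, b = sin(fδ)/sin δ ≈ 0.338.
p = a·p₁ + b·p₂ ≈ (0.460, 0.709, 0.535); φ = arcsin(p_z) ≈ 32.31°, λ = atan2(p_y, p_x) ≈ 57.00°.

≈ lat 32°N, lon 57°E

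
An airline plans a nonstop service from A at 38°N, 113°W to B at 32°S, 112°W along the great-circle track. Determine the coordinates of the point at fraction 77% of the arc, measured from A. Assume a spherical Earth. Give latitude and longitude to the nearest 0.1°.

≈ 15.9°S, 112.2°W

Convert each endpoint to a unit vector on the sphere (x = cos φ cos λ, y = cos φ sin λ, z = sin φ).
The central angle between the endpoints is δ = arccos(p₁·p₂) ≈ 1.222 rad (70.0°).
Interpolate at f = 0.77 with slerp weights a = sin((1−f)δ)/sin δ ≈ 0.295, b = sin(fδ)/sin δ ≈ 0.860.
p = a·p₁ + b·p₂ ≈ (-0.364, -0.890, -0.274); φ = arcsin(p_z) ≈ -15.90°, λ = atan2(p_y, p_x) ≈ -112.24°.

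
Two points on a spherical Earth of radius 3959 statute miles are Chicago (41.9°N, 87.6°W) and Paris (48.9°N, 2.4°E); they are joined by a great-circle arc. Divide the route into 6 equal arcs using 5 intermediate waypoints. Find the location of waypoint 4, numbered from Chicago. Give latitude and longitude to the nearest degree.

Convert each endpoint to a unit vector on the sphere (x = cos φ cos λ, y = cos φ sin λ, z = sin φ).
The central angle between the endpoints is δ = arccos(p₁·p₂) ≈ 1.043 rad (59.8°).
Interpolate at f = 4/6 with slerp weights a = sin((1−f)δ)/sin δ ≈ 0.394, b = sin(fδ)/sin δ ≈ 0.742.
p = a·p₁ + b·p₂ ≈ (0.499, -0.273, 0.822); φ = arcsin(p_z) ≈ 55.31°, λ = atan2(p_y, p_x) ≈ -28.66°.

≈ 55°N, 29°W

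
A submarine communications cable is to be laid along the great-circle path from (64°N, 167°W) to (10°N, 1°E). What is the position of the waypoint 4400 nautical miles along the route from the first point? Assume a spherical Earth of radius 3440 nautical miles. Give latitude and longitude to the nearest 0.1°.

Convert each endpoint to a unit vector on the sphere (x = cos φ cos λ, y = cos φ sin λ, z = sin φ).
The central angle between the endpoints is δ = arccos(p₁·p₂) ≈ 1.840 rad (105.4°). The total great-circle distance is δ·R ≈ 1.840 × 3440 ≈ 6330 nmi, so the target fraction is f = 4400/6330 ≈ 0.695.
Interpolate at f ≈ 0.695 with slerp weights a = sin((1−f)δ)/sin δ ≈ 0.552, b = sin(fδ)/sin δ ≈ 0.994.
p = a·p₁ + b·p₂ ≈ (0.743, -0.037, 0.669); φ = arcsin(p_z) ≈ 41.97°, λ = atan2(p_y, p_x) ≈ -2.88°.

≈ (42.0°N, 2.9°W)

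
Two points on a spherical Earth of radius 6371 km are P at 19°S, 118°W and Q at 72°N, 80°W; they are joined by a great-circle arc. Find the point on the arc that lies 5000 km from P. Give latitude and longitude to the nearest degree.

≈ 25°N, 109°W

Write both endpoints as unit vectors p₁, p₂ with components (cos φ cos λ, cos φ sin λ, sin φ).
The central angle between the endpoints is δ = arccos(p₁·p₂) ≈ 1.650 rad (94.6°). The total great-circle distance is δ·R ≈ 1.650 × 6371 ≈ 10514 km, so the target fraction is f = 5000/10514 ≈ 0.476.
Interpolate at f ≈ 0.476 with slerp weights a = sin((1−f)δ)/sin δ ≈ 0.764, b = sin(fδ)/sin δ ≈ 0.709.
p = a·p₁ + b·p₂ ≈ (-0.301, -0.853, 0.426); φ = arcsin(p_z) ≈ 25.19°, λ = atan2(p_y, p_x) ≈ -109.43°.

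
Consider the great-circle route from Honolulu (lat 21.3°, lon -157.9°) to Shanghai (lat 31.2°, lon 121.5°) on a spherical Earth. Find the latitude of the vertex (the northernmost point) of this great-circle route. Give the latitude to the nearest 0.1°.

The great circle lies in the plane with unit normal n̂ = (p₁ × p₂)/|p₁ × p₂|.
Here n̂_z ≈ -0.829; the vertex latitude is φ_max = arccos|n̂_z| ≈ 34.0°.
Check via Clairaut: cos φ_max = |cos φ₁| · sin C = cos(21.3°)·sin(62.9°) ≈ 0.829, again giving ≈ 34.0°.

≈ 34.0°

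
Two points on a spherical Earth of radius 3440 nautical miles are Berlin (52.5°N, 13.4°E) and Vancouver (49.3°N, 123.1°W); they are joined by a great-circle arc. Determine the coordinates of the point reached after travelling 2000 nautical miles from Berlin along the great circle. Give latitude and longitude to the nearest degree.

The haversine formula gives a central angle δ ≈ 1.252 rad (71.7°) between the endpoints. The total great-circle distance is δ·R ≈ 1.252 × 3440 ≈ 4307 nmi, so the target fraction is f = 2000/4307 ≈ 0.464.
Interpolate at f ≈ 0.464 with slerp weights a = sin((1−f)δ)/sin δ ≈ 0.654, b = sin(fδ)/sin δ ≈ 0.578.
p = a·p₁ + b·p₂ ≈ (0.182, -0.224, 0.958); φ = arcsin(p_z) ≈ 73.26°, λ = atan2(p_y, p_x) ≈ -50.93°.

≈ 73°N, 51°W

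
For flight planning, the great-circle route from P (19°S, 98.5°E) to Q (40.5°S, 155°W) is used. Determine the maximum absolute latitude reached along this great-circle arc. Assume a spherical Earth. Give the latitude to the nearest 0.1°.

≈ 46.4°S

The great circle lies in the plane with unit normal n̂ = (p₁ × p₂)/|p₁ × p₂|.
Here n̂_z ≈ +0.689; the vertex latitude is φ_max = arccos|n̂_z| ≈ 46.4°.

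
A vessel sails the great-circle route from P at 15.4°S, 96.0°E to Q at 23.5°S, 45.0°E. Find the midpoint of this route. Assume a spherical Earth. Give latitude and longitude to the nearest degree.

Write both endpoints as unit vectors p₁, p₂ with components (cos φ cos λ, cos φ sin λ, sin φ).
The central angle between the endpoints is δ = arccos(p₁·p₂) ≈ 0.847 rad (48.5°).
Interpolate at f = 1/2 with slerp weights a = sin((1−f)δ)/sin δ ≈ 0.548, b = sin(fδ)/sin δ ≈ 0.548.
p = a·p₁ + b·p₂ ≈ (0.300, 0.881, -0.364); φ = arcsin(p_z) ≈ -21.37°, λ = atan2(p_y, p_x) ≈ 71.18°.

≈ 21°S, 71°E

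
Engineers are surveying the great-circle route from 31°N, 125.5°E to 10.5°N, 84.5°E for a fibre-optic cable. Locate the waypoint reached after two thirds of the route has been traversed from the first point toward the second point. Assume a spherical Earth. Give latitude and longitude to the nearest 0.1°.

≈ 18.4°N, 96.9°E

Write both endpoints as unit vectors p₁, p₂ with components (cos φ cos λ, cos φ sin λ, sin φ).
The central angle between the endpoints is δ = arccos(p₁·p₂) ≈ 0.753 rad (43.1°).
Interpolate at f = 2/3 with slerp weights a = sin((1−f)δ)/sin δ ≈ 0.363, b = sin(fδ)/sin δ ≈ 0.704.
p = a·p₁ + b·p₂ ≈ (-0.114, 0.942, 0.315); φ = arcsin(p_z) ≈ 18.38°, λ = atan2(p_y, p_x) ≈ 96.93°.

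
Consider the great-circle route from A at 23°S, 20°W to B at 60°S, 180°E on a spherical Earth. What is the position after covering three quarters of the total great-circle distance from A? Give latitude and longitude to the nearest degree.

The haversine formula gives a central angle δ ≈ 1.665 rad (95.4°) between the endpoints.
Interpolate at f = 3/4 with slerp weights a = sin((1−f)δ)/sin δ ≈ 0.406, b = sin(fδ)/sin δ ≈ 0.953.
p = a·p₁ + b·p₂ ≈ (-0.125, -0.128, -0.984); φ = arcsin(p_z) ≈ -79.70°, λ = atan2(p_y, p_x) ≈ -134.37°.

≈ 80°S, 134°W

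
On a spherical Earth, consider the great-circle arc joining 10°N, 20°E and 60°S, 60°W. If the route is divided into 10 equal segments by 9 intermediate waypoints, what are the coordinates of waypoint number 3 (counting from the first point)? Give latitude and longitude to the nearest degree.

≈ 15°S, 6°E

Convert each endpoint to a unit vector on the sphere (x = cos φ cos λ, y = cos φ sin λ, z = sin φ).
The central angle between the endpoints is δ = arccos(p₁·p₂) ≈ 1.636 rad (93.7°).
Interpolate at f = 3/10 with slerp weights a = sin((1−f)δ)/sin δ ≈ 0.913, b = sin(fδ)/sin δ ≈ 0.472.
p = a·p₁ + b·p₂ ≈ (0.963, 0.103, -0.251); φ = arcsin(p_z) ≈ -14.51°, λ = atan2(p_y, p_x) ≈ 6.10°.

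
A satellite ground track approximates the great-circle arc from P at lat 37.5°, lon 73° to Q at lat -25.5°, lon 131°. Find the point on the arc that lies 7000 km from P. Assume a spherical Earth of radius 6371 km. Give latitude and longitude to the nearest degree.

The haversine formula gives a central angle δ ≈ 1.453 rad (83.3°) between the endpoints. The total great-circle distance is δ·R ≈ 1.453 × 6371 ≈ 9258 km, so the target fraction is f = 7000/9258 ≈ 0.756.
Interpolate at f ≈ 0.756 with slerp weights a = sin((1−f)δ)/sin δ ≈ 0.349, b = sin(fδ)/sin δ ≈ 0.897.
p = a·p₁ + b·p₂ ≈ (-0.450, 0.876, -0.173); φ = arcsin(p_z) ≈ -9.98°, λ = atan2(p_y, p_x) ≈ 117.19°.

≈ lat -10°, lon 117°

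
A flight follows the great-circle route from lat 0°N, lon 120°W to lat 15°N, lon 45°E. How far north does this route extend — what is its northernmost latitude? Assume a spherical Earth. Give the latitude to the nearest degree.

The great circle lies in the plane with unit normal n̂ = (p₁ × p₂)/|p₁ × p₂|.
Here n̂_z ≈ +0.695; the vertex latitude is φ_max = arccos|n̂_z| ≈ 46.0°.
Check via Clairaut: cos φ_max = |cos φ₁| · sin C = cos(0.0°)·sin(44.0°) ≈ 0.695, again giving ≈ 46.0°.

≈ 46°N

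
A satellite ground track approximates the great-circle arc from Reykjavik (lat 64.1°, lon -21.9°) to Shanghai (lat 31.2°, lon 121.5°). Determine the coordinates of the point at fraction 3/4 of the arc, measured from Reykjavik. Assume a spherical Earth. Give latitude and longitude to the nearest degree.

Convert each endpoint to a unit vector on the sphere (x = cos φ cos λ, y = cos φ sin λ, z = sin φ).
The central angle between the endpoints is δ = arccos(p₁·p₂) ≈ 1.404 rad (80.4°).
Interpolate at f = 3/4 with slerp weights a = sin((1−f)δ)/sin δ ≈ 0.349, b = sin(fδ)/sin δ ≈ 0.881.
p = a·p₁ + b·p₂ ≈ (-0.252, 0.586, 0.770); φ = arcsin(p_z) ≈ 50.36°, λ = atan2(p_y, p_x) ≈ 113.32°.

≈ lat 50°, lon 113°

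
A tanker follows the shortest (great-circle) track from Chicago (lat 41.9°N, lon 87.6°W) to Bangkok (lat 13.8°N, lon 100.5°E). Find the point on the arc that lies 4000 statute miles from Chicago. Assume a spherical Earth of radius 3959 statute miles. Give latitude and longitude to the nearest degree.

Convert each endpoint to a unit vector on the sphere (x = cos φ cos λ, y = cos φ sin λ, z = sin φ).
The central angle between the endpoints is δ = arccos(p₁·p₂) ≈ 2.161 rad (123.8°). The total great-circle distance is δ·R ≈ 2.161 × 3959 ≈ 8554 mi, so the target fraction is f = 4000/8554 ≈ 0.468.
Interpolate at f ≈ 0.468 with slerp weights a = sin((1−f)δ)/sin δ ≈ 1.099, b = sin(fδ)/sin δ ≈ 1.019.
p = a·p₁ + b·p₂ ≈ (-0.146, 0.156, 0.977); φ = arcsin(p_z) ≈ 77.64°, λ = atan2(p_y, p_x) ≈ 133.07°.

≈ lat 78°N, lon 133°E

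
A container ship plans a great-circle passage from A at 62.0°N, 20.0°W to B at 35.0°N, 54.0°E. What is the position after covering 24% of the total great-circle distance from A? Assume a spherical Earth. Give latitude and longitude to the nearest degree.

≈ 61°N, 6°E

From cos δ = sin φ₁ sin φ₂ + cos φ₁ cos φ₂ cos Δλ, the central angle is δ ≈ 0.912 rad (52.2°).
Interpolate at f = 0.24 with slerp weights a = sin((1−f)δ)/sin δ ≈ 0.808, b = sin(fδ)/sin δ ≈ 0.275.
p = a·p₁ + b·p₂ ≈ (0.489, 0.052, 0.871); φ = arcsin(p_z) ≈ 60.56°, λ = atan2(p_y, p_x) ≈ 6.10°.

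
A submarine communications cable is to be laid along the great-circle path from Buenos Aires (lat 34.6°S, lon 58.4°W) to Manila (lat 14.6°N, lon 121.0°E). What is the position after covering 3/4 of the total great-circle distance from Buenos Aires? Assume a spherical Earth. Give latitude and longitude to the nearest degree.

From cos δ = sin φ₁ sin φ₂ + cos φ₁ cos φ₂ cos Δλ, the central angle is δ ≈ 2.792 rad (160.0°).
Interpolate at f = 3/4 with slerp weights a = sin((1−f)δ)/sin δ ≈ 1.879, b = sin(fδ)/sin δ ≈ 2.531.
p = a·p₁ + b·p₂ ≈ (-0.451, 0.783, -0.429); φ = arcsin(p_z) ≈ -25.39°, λ = atan2(p_y, p_x) ≈ 119.97°.

≈ lat 25°S, lon 120°E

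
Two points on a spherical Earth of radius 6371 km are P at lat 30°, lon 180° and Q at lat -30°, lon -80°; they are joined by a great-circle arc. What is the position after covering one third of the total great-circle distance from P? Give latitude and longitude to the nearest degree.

≈ lat 11°, lon -145°

Convert each endpoint to a unit vector on the sphere (x = cos φ cos λ, y = cos φ sin λ, z = sin φ).
The central angle between the endpoints is δ = arccos(p₁·p₂) ≈ 1.961 rad (112.3°).
Interpolate at f = 1/3 with slerp weights a = sin((1−f)δ)/sin δ ≈ 1.044, b = sin(fδ)/sin δ ≈ 0.657.
p = a·p₁ + b·p₂ ≈ (-0.805, -0.561, 0.193); φ = arcsin(p_z) ≈ 11.14°, λ = atan2(p_y, p_x) ≈ -145.15°.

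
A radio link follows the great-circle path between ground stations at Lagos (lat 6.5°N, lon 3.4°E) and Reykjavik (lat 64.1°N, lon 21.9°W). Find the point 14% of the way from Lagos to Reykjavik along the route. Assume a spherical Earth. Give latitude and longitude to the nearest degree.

≈ lat 15°N, lon 2°E

Write both endpoints as unit vectors p₁, p₂ with components (cos φ cos λ, cos φ sin λ, sin φ).
The central angle between the endpoints is δ = arccos(p₁·p₂) ≈ 1.054 rad (60.4°).
Interpolate at f = 0.14 with slerp weights a = sin((1−f)δ)/sin δ ≈ 0.906, b = sin(fδ)/sin δ ≈ 0.169.
p = a·p₁ + b·p₂ ≈ (0.967, 0.026, 0.255); φ = arcsin(p_z) ≈ 14.75°, λ = atan2(p_y, p_x) ≈ 1.53°.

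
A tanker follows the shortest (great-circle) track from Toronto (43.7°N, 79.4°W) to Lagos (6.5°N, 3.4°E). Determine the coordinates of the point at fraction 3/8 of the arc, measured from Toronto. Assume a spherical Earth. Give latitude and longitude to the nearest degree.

≈ 37°N, 41°W

Write both endpoints as unit vectors p₁, p₂ with components (cos φ cos λ, cos φ sin λ, sin φ).
The central angle between the endpoints is δ = arccos(p₁·p₂) ≈ 1.402 rad (80.3°).
Interpolate at f = 3/8 with slerp weights a = sin((1−f)δ)/sin δ ≈ 0.779, b = sin(fδ)/sin δ ≈ 0.509.
p = a·p₁ + b·p₂ ≈ (0.609, -0.524, 0.596); φ = arcsin(p_z) ≈ 36.59°, λ = atan2(p_y, p_x) ≈ -40.72°.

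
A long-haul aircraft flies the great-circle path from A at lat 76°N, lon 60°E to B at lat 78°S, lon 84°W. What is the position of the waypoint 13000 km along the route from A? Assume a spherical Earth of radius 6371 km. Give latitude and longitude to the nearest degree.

≈ lat 33°S, lon 6°W

From cos δ = sin φ₁ sin φ₂ + cos φ₁ cos φ₂ cos Δλ, the central angle is δ ≈ 2.999 rad (171.8°). The total great-circle distance is δ·R ≈ 2.999 × 6371 ≈ 19104 km, so the target fraction is f = 13000/19104 ≈ 0.680.
Interpolate at f ≈ 0.680 with slerp weights a = sin((1−f)δ)/sin δ ≈ 5.738, b = sin(fδ)/sin δ ≈ 6.254.
p = a·p₁ + b·p₂ ≈ (0.830, -0.091, -0.550); φ = arcsin(p_z) ≈ -33.39°, λ = atan2(p_y, p_x) ≈ -6.26°.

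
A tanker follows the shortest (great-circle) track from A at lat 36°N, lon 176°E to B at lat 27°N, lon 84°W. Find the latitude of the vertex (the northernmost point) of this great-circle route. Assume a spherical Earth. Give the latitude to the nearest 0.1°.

≈ 44.2°N

The great circle lies in the plane with unit normal n̂ = (p₁ × p₂)/|p₁ × p₂|.
Here n̂_z ≈ +0.717; the vertex latitude is φ_max = arccos|n̂_z| ≈ 44.2°.
Check via Clairaut: cos φ_max = |cos φ₁| · sin C = cos(36.0°)·sin(62.4°) ≈ 0.717, again giving ≈ 44.2°.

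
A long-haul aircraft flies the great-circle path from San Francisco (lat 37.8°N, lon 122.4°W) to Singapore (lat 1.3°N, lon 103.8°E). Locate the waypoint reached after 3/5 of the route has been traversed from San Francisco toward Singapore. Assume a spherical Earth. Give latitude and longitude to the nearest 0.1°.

Convert each endpoint to a unit vector on the sphere (x = cos φ cos λ, y = cos φ sin λ, z = sin φ).
The central angle between the endpoints is δ = arccos(p₁·p₂) ≈ 2.133 rad (122.2°).
Interpolate at f = 3/5 with slerp weights a = sin((1−f)δ)/sin δ ≈ 0.890, b = sin(fδ)/sin δ ≈ 1.132.
p = a·p₁ + b·p₂ ≈ (-0.647, 0.505, 0.571); φ = arcsin(p_z) ≈ 34.84°, λ = atan2(p_y, p_x) ≈ 142.01°.

≈ lat 34.8°N, lon 142.0°E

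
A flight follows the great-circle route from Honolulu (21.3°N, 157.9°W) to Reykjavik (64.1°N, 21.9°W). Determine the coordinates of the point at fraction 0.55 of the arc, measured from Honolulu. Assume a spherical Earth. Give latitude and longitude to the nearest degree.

≈ 65°N, 126°W

From cos δ = sin φ₁ sin φ₂ + cos φ₁ cos φ₂ cos Δλ, the central angle is δ ≈ 1.537 rad (88.1°).
Interpolate at f = 0.55 with slerp weights a = sin((1−f)δ)/sin δ ≈ 0.638, b = sin(fδ)/sin δ ≈ 0.749.
p = a·p₁ + b·p₂ ≈ (-0.247, -0.346, 0.905); φ = arcsin(p_z) ≈ 64.84°, λ = atan2(p_y, p_x) ≈ -125.60°.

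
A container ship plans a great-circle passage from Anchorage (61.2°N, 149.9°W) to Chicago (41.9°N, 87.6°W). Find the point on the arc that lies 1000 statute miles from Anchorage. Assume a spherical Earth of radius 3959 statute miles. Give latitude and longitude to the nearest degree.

Convert each endpoint to a unit vector on the sphere (x = cos φ cos λ, y = cos φ sin λ, z = sin φ).
The central angle between the endpoints is δ = arccos(p₁·p₂) ≈ 0.720 rad (41.2°). The total great-circle distance is δ·R ≈ 0.720 × 3959 ≈ 2850 mi, so the target fraction is f = 1000/2850 ≈ 0.351.
Interpolate at f ≈ 0.351 with slerp weights a = sin((1−f)δ)/sin δ ≈ 0.683, b = sin(fδ)/sin δ ≈ 0.379.
p = a·p₁ + b·p₂ ≈ (-0.273, -0.447, 0.852); φ = arcsin(p_z) ≈ 58.42°, λ = atan2(p_y, p_x) ≈ -121.41°.

≈ 58°N, 121°W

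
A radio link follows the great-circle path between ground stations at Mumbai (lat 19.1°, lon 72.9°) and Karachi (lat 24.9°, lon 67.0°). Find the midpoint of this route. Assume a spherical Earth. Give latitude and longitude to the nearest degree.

Convert each endpoint to a unit vector on the sphere (x = cos φ cos λ, y = cos φ sin λ, z = sin φ).
The central angle between the endpoints is δ = arccos(p₁·p₂) ≈ 0.139 rad (8.0°).
Interpolate at f = 1/2 with slerp weights a = sin((1−f)δ)/sin δ ≈ 0.501, b = sin(fδ)/sin δ ≈ 0.501.
p = a·p₁ + b·p₂ ≈ (0.317, 0.871, 0.375); φ = arcsin(p_z) ≈ 22.03°, λ = atan2(p_y, p_x) ≈ 70.01°.

≈ lat 22°, lon 70°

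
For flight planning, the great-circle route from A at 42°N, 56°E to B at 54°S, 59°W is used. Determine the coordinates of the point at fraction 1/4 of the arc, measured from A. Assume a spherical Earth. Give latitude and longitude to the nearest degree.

≈ 17°N, 29°E

Convert each endpoint to a unit vector on the sphere (x = cos φ cos λ, y = cos φ sin λ, z = sin φ).
The central angle between the endpoints is δ = arccos(p₁·p₂) ≈ 2.383 rad (136.5°).
Interpolate at f = 1/4 with slerp weights a = sin((1−f)δ)/sin δ ≈ 1.420, b = sin(fδ)/sin δ ≈ 0.816.
p = a·p₁ + b·p₂ ≈ (0.837, 0.464, 0.290); φ = arcsin(p_z) ≈ 16.86°, λ = atan2(p_y, p_x) ≈ 28.99°.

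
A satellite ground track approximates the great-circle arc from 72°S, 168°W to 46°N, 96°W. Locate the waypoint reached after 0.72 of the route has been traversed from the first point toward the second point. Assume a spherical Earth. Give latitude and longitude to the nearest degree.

From cos δ = sin φ₁ sin φ₂ + cos φ₁ cos φ₂ cos Δλ, the central angle is δ ≈ 2.237 rad (128.2°).
Interpolate at f = 0.72 with slerp weights a = sin((1−f)δ)/sin δ ≈ 0.745, b = sin(fδ)/sin δ ≈ 1.271.
p = a·p₁ + b·p₂ ≈ (-0.318, -0.926, 0.205); φ = arcsin(p_z) ≈ 11.84°, λ = atan2(p_y, p_x) ≈ -108.93°.

≈ 12°N, 109°W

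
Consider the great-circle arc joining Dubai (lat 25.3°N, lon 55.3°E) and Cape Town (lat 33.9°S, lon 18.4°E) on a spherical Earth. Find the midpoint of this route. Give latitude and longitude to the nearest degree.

≈ lat 5°S, lon 38°E

From cos δ = sin φ₁ sin φ₂ + cos φ₁ cos φ₂ cos Δλ, the central angle is δ ≈ 1.201 rad (68.8°).
Interpolate at f = 1/2 with slerp weights a = sin((1−f)δ)/sin δ ≈ 0.606, b = sin(fδ)/sin δ ≈ 0.606.
p = a·p₁ + b·p₂ ≈ (0.789, 0.609, -0.079); φ = arcsin(p_z) ≈ -4.53°, λ = atan2(p_y, p_x) ≈ 37.67°.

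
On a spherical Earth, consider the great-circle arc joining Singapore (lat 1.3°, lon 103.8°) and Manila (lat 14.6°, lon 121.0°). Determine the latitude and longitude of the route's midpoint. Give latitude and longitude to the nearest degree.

≈ lat 8°, lon 112°

Write both endpoints as unit vectors p₁, p₂ with components (cos φ cos λ, cos φ sin λ, sin φ).
The central angle between the endpoints is δ = arccos(p₁·p₂) ≈ 0.377 rad (21.6°).
Interpolate at f = 1/2 with slerp weights a = sin((1−f)δ)/sin δ ≈ 0.509, b = sin(fδ)/sin δ ≈ 0.509.
p = a·p₁ + b·p₂ ≈ (-0.375, 0.916, 0.140); φ = arcsin(p_z) ≈ 8.04°, λ = atan2(p_y, p_x) ≈ 112.26°.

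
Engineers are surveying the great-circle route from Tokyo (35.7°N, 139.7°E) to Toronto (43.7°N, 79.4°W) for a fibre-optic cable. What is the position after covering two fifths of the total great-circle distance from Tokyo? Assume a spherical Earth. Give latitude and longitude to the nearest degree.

From cos δ = sin φ₁ sin φ₂ + cos φ₁ cos φ₂ cos Δλ, the central angle is δ ≈ 1.623 rad (93.0°).
Interpolate at f = 2/5 with slerp weights a = sin((1−f)δ)/sin δ ≈ 0.828, b = sin(fδ)/sin δ ≈ 0.605.
p = a·p₁ + b·p₂ ≈ (-0.432, 0.005, 0.902); φ = arcsin(p_z) ≈ 64.37°, λ = atan2(p_y, p_x) ≈ 179.37°.

≈ 64°N, 179°E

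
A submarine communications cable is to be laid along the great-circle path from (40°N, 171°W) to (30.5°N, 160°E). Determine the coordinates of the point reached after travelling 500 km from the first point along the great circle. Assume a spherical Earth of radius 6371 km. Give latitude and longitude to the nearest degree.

≈ (39°N, 177°W)

Convert each endpoint to a unit vector on the sphere (x = cos φ cos λ, y = cos φ sin λ, z = sin φ).
The central angle between the endpoints is δ = arccos(p₁·p₂) ≈ 0.443 rad (25.4°). The total great-circle distance is δ·R ≈ 0.443 × 6371 ≈ 2821 km, so the target fraction is f = 500/2821 ≈ 0.177.
Interpolate at f ≈ 0.177 with slerp weights a = sin((1−f)δ)/sin δ ≈ 0.832, b = sin(fδ)/sin δ ≈ 0.183.
p = a·p₁ + b·p₂ ≈ (-0.777, -0.046, 0.627); φ = arcsin(p_z) ≈ 38.86°, λ = atan2(p_y, p_x) ≈ -176.63°.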